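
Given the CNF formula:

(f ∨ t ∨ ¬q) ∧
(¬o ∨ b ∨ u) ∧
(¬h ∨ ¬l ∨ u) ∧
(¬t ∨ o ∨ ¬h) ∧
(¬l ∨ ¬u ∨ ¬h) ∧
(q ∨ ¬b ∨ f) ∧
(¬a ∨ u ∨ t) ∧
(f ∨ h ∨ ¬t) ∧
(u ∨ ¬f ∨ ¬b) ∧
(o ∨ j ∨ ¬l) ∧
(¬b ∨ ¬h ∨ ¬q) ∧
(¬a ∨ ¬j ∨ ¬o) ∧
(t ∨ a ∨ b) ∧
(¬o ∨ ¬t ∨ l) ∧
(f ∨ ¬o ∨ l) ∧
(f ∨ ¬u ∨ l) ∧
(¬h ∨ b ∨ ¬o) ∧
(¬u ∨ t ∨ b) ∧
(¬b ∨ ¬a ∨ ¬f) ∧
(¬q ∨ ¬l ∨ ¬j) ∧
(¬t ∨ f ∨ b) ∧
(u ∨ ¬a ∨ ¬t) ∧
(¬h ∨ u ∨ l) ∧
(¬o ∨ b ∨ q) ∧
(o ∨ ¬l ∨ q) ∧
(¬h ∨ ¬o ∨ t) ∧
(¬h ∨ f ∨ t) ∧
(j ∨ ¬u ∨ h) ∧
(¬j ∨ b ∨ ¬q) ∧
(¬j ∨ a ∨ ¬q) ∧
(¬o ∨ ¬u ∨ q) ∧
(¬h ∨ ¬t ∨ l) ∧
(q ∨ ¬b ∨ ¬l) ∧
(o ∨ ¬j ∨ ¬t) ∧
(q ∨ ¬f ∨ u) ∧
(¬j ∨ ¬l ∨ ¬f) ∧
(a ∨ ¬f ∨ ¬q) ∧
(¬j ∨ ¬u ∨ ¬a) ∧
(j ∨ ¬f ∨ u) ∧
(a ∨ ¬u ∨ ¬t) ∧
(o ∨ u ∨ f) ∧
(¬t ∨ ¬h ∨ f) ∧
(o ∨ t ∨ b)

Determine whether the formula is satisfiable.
Yes

Yes, the formula is satisfiable.

One satisfying assignment is: l=False, o=False, a=False, u=True, h=False, j=True, q=False, t=False, f=True, b=True

Verification: With this assignment, all 43 clauses evaluate to true.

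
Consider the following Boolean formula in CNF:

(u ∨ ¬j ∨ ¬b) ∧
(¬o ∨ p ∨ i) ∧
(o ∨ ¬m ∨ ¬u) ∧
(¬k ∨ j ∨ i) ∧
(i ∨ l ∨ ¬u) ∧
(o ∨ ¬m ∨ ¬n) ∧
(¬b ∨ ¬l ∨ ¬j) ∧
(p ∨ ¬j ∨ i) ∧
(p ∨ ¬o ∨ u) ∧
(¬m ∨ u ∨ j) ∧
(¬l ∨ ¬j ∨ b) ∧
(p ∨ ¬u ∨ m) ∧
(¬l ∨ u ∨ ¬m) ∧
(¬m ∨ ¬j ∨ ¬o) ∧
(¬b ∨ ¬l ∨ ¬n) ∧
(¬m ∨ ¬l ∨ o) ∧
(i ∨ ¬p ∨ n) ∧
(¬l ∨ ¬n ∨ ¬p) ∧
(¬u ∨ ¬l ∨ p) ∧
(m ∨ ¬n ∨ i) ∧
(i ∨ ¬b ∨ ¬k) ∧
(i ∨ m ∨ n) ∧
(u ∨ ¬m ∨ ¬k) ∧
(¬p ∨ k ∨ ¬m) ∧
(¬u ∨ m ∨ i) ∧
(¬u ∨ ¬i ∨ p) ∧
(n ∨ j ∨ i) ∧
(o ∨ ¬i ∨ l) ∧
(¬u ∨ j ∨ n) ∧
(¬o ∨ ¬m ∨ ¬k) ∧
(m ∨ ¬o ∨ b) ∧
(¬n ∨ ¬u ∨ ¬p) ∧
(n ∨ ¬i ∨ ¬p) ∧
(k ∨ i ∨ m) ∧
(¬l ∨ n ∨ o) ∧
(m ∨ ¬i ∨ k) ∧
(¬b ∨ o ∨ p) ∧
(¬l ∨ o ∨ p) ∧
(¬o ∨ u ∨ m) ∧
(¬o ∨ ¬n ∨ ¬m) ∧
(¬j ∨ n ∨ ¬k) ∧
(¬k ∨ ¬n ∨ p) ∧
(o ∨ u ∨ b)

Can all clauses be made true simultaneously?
No

No, the formula is not satisfiable.

No assignment of truth values to the variables can make all 43 clauses true simultaneously.

The formula is UNSAT (unsatisfiable).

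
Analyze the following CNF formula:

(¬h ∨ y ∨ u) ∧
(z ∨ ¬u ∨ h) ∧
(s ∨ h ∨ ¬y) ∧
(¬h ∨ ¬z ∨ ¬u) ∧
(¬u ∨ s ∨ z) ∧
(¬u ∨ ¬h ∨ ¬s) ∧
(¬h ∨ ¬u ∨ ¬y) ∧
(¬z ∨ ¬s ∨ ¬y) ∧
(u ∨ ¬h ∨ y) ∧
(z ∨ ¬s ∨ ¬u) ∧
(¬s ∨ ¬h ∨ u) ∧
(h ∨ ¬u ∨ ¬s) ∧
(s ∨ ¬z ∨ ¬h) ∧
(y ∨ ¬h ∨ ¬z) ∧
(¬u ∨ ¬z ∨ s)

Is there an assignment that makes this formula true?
Yes

Yes, the formula is satisfiable.

One satisfying assignment is: h=False, s=False, z=False, y=False, u=False

Verification: With this assignment, all 15 clauses evaluate to true.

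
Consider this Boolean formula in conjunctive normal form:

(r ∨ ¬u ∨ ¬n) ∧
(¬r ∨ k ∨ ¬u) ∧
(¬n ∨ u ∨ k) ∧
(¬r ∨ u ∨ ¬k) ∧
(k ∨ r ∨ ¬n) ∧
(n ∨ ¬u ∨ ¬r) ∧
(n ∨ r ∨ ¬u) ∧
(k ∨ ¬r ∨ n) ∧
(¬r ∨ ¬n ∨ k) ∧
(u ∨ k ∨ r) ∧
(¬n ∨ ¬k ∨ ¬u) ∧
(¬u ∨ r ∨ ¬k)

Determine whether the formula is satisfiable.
Yes

Yes, the formula is satisfiable.

One satisfying assignment is: k=True, r=False, u=False, n=False

Verification: With this assignment, all 12 clauses evaluate to true.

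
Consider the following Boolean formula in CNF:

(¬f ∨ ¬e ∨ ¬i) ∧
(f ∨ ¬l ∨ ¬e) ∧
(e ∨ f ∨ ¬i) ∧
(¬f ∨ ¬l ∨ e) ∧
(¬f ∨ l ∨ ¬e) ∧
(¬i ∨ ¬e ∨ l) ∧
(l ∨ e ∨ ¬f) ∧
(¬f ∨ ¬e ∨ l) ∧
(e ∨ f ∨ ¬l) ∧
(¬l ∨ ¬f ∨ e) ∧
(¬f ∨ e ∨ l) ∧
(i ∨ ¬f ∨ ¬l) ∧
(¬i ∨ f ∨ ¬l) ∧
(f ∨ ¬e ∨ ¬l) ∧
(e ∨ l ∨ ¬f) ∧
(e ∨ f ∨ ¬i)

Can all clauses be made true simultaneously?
Yes

Yes, the formula is satisfiable.

One satisfying assignment is: f=False, l=False, e=False, i=False

Verification: With this assignment, all 16 clauses evaluate to true.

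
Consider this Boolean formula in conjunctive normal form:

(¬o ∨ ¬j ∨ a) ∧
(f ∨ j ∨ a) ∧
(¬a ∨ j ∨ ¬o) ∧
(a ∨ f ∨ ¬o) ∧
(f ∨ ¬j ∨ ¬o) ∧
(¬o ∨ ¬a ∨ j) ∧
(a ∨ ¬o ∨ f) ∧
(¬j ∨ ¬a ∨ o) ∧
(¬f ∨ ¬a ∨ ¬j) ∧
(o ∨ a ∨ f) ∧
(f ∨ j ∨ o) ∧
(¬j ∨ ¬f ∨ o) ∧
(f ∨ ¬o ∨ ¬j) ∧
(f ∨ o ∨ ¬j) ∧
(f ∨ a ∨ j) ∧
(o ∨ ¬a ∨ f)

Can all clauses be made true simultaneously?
Yes

Yes, the formula is satisfiable.

One satisfying assignment is: j=False, f=True, a=False, o=True

Verification: With this assignment, all 16 clauses evaluate to true.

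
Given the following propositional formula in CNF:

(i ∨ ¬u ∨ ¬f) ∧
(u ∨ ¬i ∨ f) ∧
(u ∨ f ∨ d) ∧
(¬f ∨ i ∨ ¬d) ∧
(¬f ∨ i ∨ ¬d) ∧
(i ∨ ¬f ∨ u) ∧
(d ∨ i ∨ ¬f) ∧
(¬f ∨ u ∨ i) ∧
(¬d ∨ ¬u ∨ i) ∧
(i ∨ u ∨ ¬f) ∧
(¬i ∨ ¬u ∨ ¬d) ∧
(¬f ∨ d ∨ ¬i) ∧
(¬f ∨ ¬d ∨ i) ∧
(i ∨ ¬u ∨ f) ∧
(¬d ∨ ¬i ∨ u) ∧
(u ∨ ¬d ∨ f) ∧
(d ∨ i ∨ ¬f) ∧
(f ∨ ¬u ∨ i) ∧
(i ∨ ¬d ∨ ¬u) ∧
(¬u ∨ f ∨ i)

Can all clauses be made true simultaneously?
Yes

Yes, the formula is satisfiable.

One satisfying assignment is: i=True, f=False, u=True, d=False

Verification: With this assignment, all 20 clauses evaluate to true.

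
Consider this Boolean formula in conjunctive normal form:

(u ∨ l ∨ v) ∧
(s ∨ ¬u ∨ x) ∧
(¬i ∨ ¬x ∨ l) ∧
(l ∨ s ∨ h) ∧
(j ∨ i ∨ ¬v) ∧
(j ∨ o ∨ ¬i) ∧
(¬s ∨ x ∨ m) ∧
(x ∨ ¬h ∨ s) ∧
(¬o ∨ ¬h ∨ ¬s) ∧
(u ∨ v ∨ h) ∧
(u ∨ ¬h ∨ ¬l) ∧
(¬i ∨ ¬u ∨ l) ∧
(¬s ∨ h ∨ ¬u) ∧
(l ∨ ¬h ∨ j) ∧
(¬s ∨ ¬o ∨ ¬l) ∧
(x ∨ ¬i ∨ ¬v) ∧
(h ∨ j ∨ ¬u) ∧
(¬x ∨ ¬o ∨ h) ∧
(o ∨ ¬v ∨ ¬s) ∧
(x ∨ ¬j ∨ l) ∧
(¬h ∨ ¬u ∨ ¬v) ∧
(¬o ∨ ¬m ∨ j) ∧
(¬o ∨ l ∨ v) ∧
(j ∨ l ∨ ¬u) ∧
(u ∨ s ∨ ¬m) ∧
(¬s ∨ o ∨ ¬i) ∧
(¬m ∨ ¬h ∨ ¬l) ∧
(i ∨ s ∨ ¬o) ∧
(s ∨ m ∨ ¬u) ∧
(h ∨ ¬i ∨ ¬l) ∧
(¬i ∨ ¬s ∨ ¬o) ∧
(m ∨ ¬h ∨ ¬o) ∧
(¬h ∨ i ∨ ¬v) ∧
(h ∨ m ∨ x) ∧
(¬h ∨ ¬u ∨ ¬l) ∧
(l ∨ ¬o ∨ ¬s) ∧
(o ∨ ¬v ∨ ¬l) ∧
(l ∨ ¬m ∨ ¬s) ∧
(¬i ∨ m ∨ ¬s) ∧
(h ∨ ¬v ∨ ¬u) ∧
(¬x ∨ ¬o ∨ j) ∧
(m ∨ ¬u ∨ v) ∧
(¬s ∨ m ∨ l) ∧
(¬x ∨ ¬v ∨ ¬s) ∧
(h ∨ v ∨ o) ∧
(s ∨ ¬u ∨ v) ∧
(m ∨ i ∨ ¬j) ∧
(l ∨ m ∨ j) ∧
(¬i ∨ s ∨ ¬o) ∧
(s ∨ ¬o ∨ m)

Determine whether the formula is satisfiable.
No

No, the formula is not satisfiable.

No assignment of truth values to the variables can make all 50 clauses true simultaneously.

The formula is UNSAT (unsatisfiable).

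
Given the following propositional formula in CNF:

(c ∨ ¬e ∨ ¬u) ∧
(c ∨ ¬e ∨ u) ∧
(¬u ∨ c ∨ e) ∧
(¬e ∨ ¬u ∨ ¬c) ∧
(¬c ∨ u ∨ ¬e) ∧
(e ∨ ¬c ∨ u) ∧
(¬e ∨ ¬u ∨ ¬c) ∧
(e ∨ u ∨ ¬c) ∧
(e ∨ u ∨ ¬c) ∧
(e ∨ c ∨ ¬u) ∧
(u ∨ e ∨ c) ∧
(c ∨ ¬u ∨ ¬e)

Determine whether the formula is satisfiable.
Yes

Yes, the formula is satisfiable.

One satisfying assignment is: c=True, e=False, u=True

Verification: With this assignment, all 12 clauses evaluate to true.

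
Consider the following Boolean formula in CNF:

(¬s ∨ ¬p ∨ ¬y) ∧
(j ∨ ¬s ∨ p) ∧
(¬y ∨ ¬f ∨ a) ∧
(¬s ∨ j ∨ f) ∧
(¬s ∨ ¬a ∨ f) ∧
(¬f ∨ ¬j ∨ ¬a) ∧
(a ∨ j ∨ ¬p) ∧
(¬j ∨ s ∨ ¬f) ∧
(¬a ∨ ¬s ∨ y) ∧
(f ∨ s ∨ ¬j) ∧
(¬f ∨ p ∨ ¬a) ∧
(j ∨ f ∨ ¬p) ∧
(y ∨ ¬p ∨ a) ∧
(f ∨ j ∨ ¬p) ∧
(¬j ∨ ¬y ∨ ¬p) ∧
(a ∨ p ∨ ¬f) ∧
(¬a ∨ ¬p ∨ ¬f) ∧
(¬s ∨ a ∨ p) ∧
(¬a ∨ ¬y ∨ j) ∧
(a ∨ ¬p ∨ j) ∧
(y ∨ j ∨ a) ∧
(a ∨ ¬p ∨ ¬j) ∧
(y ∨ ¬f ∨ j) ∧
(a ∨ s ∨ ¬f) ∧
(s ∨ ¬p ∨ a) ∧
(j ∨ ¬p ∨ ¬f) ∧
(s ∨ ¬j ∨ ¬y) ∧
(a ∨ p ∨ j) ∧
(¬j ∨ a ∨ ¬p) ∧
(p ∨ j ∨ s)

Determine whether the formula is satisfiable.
No

No, the formula is not satisfiable.

No assignment of truth values to the variables can make all 30 clauses true simultaneously.

The formula is UNSAT (unsatisfiable).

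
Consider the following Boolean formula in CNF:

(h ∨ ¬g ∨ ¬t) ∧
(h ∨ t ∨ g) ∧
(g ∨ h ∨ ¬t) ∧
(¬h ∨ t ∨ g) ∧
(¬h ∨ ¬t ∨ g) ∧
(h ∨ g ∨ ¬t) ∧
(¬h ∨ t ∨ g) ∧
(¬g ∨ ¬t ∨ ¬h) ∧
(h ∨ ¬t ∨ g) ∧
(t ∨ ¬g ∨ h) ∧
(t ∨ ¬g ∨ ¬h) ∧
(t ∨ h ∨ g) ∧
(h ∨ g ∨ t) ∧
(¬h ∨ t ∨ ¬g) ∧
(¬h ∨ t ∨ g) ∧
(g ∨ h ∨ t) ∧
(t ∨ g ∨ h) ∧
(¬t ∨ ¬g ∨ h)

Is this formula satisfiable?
No

No, the formula is not satisfiable.

No assignment of truth values to the variables can make all 18 clauses true simultaneously.

The formula is UNSAT (unsatisfiable).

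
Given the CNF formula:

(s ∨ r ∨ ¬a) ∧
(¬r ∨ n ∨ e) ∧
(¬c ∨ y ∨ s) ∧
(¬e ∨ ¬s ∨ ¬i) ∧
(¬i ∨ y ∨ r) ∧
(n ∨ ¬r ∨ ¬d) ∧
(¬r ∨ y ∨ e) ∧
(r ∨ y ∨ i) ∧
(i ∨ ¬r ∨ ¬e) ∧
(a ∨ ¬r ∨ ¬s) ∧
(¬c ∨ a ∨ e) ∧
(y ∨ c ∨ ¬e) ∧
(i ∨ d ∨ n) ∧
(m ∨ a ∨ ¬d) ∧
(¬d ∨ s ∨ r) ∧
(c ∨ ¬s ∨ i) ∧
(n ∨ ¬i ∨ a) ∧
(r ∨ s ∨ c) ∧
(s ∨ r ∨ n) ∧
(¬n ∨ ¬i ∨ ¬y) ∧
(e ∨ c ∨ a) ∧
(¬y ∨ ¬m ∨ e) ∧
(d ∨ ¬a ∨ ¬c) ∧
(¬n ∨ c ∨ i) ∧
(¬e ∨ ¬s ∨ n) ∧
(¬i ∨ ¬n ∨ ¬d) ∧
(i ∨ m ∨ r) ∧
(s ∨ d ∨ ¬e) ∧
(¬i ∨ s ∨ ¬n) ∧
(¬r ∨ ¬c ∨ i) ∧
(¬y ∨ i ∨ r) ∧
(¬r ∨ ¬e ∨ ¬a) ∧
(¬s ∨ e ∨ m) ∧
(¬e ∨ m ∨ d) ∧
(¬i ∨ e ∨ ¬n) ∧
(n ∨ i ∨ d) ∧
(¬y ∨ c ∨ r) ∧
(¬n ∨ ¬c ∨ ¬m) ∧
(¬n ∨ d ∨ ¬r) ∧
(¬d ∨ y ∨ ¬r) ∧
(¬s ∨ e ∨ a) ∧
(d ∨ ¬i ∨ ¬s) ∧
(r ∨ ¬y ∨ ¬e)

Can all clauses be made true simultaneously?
No

No, the formula is not satisfiable.

No assignment of truth values to the variables can make all 43 clauses true simultaneously.

The formula is UNSAT (unsatisfiable).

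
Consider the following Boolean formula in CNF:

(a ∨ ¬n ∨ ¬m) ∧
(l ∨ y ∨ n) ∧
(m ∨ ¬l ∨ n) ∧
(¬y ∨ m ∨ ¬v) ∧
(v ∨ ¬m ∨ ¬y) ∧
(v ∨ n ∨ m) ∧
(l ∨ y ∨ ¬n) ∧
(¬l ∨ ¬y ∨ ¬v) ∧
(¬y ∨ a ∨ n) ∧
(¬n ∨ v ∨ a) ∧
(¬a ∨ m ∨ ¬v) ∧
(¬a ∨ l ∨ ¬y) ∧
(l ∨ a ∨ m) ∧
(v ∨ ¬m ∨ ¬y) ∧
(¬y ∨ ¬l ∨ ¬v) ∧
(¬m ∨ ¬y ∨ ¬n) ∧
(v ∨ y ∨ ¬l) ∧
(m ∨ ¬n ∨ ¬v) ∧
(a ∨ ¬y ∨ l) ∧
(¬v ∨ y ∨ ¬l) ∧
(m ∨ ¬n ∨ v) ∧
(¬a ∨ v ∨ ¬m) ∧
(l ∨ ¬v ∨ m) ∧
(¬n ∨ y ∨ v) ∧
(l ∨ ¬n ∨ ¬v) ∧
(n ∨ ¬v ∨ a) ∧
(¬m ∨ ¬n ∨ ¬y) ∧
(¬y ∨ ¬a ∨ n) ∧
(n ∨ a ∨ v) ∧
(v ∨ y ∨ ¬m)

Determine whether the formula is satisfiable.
No

No, the formula is not satisfiable.

No assignment of truth values to the variables can make all 30 clauses true simultaneously.

The formula is UNSAT (unsatisfiable).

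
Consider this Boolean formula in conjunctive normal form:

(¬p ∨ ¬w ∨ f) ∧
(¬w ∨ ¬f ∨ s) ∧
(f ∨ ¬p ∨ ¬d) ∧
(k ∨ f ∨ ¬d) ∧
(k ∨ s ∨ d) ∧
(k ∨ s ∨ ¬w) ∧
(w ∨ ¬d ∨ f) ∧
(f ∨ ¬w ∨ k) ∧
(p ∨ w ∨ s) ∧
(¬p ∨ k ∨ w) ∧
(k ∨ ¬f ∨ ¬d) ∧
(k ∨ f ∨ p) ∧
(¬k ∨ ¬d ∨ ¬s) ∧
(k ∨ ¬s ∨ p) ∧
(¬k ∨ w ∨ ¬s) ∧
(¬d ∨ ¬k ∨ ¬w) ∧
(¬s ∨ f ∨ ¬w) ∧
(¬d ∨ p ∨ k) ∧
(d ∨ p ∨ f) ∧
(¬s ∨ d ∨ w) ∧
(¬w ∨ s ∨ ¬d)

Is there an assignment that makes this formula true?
Yes

Yes, the formula is satisfiable.

One satisfying assignment is: k=False, w=True, d=False, p=True, f=True, s=True

Verification: With this assignment, all 21 clauses evaluate to true.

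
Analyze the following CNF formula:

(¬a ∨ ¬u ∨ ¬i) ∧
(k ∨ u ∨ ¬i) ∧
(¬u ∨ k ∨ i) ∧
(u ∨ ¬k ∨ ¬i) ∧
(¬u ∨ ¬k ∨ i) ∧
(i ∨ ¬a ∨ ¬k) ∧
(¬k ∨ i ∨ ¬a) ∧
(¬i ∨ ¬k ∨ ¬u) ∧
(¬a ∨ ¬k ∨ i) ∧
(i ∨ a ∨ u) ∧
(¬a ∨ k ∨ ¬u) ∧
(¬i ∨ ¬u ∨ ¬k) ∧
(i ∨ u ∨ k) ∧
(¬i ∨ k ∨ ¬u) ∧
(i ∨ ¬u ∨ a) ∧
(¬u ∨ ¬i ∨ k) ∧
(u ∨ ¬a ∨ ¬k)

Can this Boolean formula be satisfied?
No

No, the formula is not satisfiable.

No assignment of truth values to the variables can make all 17 clauses true simultaneously.

The formula is UNSAT (unsatisfiable).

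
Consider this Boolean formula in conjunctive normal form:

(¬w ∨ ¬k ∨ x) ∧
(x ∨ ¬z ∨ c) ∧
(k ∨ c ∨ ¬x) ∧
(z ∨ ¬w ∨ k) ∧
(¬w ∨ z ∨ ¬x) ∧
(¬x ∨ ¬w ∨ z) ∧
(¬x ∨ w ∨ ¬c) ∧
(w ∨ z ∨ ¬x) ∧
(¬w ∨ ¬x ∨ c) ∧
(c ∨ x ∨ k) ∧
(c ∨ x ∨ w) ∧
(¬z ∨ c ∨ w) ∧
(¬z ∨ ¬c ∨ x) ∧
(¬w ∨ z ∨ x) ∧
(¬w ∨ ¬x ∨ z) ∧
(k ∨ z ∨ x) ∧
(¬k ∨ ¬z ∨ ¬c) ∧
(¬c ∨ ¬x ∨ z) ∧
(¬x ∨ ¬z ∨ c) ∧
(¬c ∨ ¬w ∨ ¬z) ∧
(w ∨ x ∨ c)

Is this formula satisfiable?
Yes

Yes, the formula is satisfiable.

One satisfying assignment is: z=False, x=False, w=False, k=True, c=True

Verification: With this assignment, all 21 clauses evaluate to true.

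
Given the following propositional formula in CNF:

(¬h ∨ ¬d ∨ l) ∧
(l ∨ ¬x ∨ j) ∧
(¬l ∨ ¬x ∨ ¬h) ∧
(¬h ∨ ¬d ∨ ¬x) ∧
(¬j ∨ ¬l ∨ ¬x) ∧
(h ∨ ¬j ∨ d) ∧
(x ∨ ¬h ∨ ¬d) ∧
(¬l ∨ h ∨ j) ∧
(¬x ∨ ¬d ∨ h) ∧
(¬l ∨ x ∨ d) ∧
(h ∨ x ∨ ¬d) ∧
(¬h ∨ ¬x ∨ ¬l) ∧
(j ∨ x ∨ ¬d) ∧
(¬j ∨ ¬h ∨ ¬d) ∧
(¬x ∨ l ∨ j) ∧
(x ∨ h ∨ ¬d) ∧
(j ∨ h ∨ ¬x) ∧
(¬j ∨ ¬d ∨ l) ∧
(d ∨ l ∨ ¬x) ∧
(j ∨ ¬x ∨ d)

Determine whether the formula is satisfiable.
Yes

Yes, the formula is satisfiable.

One satisfying assignment is: h=False, x=False, j=False, d=False, l=False

Verification: With this assignment, all 20 clauses evaluate to true.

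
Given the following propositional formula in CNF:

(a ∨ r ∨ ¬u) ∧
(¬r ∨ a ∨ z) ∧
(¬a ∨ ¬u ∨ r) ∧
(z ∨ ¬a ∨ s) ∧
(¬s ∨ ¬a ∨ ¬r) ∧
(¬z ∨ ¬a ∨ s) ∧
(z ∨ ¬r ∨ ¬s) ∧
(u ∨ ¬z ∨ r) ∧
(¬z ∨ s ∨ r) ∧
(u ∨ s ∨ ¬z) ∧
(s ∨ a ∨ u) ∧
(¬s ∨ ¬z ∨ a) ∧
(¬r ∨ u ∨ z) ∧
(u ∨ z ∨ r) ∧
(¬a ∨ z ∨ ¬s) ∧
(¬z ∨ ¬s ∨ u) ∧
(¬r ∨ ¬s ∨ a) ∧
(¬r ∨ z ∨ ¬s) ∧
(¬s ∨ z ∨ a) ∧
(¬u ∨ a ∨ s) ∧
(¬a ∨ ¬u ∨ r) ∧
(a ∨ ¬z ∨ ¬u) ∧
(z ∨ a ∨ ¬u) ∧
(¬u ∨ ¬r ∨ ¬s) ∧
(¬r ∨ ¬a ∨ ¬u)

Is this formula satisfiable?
No

No, the formula is not satisfiable.

No assignment of truth values to the variables can make all 25 clauses true simultaneously.

The formula is UNSAT (unsatisfiable).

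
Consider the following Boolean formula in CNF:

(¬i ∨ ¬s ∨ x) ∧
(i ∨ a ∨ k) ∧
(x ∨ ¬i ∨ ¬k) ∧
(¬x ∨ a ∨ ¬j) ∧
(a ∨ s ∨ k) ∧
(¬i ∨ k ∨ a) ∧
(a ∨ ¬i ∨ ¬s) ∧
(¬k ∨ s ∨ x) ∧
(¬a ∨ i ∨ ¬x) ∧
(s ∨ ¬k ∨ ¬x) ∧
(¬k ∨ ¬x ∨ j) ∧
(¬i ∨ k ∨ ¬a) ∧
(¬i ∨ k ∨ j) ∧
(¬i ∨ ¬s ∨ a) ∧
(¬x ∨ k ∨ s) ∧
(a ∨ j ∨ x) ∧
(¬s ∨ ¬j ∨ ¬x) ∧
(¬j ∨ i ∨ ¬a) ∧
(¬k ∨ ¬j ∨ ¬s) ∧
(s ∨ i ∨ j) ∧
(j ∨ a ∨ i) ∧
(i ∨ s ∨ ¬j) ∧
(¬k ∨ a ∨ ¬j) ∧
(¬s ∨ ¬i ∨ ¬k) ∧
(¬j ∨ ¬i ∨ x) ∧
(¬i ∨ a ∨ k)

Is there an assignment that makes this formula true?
Yes

Yes, the formula is satisfiable.

One satisfying assignment is: j=False, i=False, k=False, a=True, x=False, s=True

Verification: With this assignment, all 26 clauses evaluate to true.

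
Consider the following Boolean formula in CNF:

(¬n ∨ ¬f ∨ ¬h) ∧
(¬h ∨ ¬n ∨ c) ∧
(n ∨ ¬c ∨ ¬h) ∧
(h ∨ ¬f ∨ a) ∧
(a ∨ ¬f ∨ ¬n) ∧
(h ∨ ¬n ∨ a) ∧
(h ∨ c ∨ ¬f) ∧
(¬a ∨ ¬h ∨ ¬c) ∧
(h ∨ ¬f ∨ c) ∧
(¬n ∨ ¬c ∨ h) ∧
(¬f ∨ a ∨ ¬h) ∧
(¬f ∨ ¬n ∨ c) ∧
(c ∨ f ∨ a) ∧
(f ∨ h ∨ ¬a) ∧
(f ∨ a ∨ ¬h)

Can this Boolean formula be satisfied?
Yes

Yes, the formula is satisfiable.

One satisfying assignment is: a=False, h=False, c=True, f=False, n=False

Verification: With this assignment, all 15 clauses evaluate to true.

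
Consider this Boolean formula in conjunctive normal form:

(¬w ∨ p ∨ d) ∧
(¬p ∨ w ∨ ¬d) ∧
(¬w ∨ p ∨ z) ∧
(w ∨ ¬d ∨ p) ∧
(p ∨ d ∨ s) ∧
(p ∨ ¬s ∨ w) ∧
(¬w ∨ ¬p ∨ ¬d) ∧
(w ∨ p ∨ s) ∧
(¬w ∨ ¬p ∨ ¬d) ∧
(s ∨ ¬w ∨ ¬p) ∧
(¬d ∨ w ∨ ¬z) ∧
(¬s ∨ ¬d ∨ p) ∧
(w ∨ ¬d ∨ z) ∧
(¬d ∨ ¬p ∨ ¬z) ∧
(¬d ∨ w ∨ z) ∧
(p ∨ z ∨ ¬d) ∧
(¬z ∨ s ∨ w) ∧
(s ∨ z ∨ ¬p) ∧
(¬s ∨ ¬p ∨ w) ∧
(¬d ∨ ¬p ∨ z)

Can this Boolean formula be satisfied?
Yes

Yes, the formula is satisfiable.

One satisfying assignment is: d=True, z=True, p=False, s=False, w=True

Verification: With this assignment, all 20 clauses evaluate to true.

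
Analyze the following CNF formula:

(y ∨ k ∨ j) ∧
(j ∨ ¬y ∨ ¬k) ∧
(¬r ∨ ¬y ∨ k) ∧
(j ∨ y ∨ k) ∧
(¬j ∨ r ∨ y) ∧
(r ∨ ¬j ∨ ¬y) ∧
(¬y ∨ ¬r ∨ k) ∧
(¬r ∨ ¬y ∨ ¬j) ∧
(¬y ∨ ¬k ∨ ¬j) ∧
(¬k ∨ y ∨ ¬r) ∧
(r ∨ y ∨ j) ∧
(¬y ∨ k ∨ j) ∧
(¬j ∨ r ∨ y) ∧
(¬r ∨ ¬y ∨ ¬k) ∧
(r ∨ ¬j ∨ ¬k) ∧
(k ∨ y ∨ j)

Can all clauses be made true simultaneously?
Yes

Yes, the formula is satisfiable.

One satisfying assignment is: y=False, r=True, k=False, j=True

Verification: With this assignment, all 16 clauses evaluate to true.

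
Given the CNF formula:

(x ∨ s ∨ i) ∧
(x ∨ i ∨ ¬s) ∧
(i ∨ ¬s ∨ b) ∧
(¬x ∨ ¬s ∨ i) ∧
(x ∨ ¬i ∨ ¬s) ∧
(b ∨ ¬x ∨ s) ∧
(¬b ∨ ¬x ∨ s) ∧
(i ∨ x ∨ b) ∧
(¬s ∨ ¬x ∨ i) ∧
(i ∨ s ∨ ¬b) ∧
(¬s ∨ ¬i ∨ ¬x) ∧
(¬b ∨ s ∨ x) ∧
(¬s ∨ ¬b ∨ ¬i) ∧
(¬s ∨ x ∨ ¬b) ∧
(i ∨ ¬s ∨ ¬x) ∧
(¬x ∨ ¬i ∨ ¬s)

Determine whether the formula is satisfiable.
Yes

Yes, the formula is satisfiable.

One satisfying assignment is: i=True, s=False, x=False, b=False

Verification: With this assignment, all 16 clauses evaluate to true.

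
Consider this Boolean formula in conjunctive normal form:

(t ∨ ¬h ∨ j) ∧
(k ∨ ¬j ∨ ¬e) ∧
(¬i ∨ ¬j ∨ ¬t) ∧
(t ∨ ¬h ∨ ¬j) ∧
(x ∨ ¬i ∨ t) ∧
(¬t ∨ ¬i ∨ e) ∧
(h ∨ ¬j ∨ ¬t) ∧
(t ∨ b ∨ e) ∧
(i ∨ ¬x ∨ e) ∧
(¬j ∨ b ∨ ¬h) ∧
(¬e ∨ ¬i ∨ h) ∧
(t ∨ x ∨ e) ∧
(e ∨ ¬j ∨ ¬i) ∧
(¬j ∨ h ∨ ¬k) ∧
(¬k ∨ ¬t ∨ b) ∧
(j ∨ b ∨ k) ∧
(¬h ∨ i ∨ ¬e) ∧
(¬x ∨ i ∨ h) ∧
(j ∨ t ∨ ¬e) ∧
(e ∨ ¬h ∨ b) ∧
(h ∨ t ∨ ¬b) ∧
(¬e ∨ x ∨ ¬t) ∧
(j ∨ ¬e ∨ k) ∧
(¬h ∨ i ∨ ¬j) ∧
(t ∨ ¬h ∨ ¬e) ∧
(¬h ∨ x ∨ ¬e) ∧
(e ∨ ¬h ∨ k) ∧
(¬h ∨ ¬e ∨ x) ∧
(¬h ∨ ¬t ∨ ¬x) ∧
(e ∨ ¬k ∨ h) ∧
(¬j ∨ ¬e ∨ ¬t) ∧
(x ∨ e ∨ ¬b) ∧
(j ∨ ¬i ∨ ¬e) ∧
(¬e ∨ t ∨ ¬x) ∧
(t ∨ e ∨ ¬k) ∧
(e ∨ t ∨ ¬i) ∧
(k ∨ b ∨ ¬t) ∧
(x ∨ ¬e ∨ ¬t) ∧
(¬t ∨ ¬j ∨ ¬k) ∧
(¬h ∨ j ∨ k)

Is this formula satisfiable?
No

No, the formula is not satisfiable.

No assignment of truth values to the variables can make all 40 clauses true simultaneously.

The formula is UNSAT (unsatisfiable).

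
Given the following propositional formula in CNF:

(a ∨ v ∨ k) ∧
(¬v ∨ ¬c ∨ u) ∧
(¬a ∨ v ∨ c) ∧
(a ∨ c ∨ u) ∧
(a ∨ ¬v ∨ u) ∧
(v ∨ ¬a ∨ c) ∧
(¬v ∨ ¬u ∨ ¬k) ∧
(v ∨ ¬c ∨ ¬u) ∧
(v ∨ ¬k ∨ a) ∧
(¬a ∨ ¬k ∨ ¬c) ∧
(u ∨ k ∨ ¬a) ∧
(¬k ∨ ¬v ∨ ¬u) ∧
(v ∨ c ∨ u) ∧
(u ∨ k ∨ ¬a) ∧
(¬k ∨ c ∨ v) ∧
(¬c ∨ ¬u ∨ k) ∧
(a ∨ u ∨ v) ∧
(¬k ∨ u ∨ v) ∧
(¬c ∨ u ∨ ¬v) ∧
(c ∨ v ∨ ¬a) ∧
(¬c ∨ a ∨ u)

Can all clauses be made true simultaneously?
Yes

Yes, the formula is satisfiable.

One satisfying assignment is: u=True, a=False, v=True, k=False, c=False

Verification: With this assignment, all 21 clauses evaluate to true.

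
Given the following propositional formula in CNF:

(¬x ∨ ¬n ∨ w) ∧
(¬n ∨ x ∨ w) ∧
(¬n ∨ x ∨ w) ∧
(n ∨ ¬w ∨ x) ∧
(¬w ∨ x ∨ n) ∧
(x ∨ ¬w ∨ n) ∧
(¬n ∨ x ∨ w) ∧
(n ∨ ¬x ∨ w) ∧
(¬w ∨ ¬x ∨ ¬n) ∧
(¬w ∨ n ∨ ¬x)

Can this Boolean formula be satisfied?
Yes

Yes, the formula is satisfiable.

One satisfying assignment is: w=False, x=False, n=False

Verification: With this assignment, all 10 clauses evaluate to true.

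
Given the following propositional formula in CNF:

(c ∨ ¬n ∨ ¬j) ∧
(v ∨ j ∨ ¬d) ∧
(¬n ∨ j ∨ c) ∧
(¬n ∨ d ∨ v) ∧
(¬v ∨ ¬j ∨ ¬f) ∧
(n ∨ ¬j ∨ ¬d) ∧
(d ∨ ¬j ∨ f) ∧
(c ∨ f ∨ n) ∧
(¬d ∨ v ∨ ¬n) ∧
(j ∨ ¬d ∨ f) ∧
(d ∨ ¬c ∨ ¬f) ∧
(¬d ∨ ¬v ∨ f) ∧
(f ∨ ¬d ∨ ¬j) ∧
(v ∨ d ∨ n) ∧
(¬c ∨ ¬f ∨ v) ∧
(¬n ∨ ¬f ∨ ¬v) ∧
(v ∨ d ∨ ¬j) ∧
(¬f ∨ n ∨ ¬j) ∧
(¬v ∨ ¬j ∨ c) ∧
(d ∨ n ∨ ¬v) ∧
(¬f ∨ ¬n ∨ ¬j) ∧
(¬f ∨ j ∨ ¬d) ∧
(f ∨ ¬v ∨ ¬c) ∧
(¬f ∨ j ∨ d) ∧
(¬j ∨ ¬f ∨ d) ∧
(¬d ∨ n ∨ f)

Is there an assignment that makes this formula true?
No

No, the formula is not satisfiable.

No assignment of truth values to the variables can make all 26 clauses true simultaneously.

The formula is UNSAT (unsatisfiable).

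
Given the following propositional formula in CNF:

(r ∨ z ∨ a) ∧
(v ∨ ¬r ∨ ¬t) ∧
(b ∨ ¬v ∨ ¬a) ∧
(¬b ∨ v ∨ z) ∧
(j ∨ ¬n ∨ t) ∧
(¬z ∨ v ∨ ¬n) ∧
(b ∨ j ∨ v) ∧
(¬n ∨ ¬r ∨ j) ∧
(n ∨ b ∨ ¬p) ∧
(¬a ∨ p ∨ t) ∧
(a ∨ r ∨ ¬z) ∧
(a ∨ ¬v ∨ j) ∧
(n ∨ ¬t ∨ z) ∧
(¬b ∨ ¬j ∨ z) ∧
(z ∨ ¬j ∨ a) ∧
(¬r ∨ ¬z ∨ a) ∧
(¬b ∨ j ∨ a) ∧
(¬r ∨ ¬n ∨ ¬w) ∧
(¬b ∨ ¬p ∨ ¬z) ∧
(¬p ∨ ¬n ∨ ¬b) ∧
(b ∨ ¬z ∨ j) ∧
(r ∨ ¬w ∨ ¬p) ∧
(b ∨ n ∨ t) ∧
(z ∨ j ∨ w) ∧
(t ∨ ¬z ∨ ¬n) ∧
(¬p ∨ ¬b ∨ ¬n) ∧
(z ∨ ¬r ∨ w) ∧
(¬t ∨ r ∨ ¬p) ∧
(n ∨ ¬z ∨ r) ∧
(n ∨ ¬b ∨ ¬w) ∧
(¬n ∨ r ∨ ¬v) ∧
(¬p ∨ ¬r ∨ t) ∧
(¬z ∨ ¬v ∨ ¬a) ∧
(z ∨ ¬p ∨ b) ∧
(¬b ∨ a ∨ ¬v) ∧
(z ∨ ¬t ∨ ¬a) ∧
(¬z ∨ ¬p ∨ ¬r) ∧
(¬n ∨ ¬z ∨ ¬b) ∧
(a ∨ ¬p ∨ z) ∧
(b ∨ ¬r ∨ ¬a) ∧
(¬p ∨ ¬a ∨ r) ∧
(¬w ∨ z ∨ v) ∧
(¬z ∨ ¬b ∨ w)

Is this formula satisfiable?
No

No, the formula is not satisfiable.

No assignment of truth values to the variables can make all 43 clauses true simultaneously.

The formula is UNSAT (unsatisfiable).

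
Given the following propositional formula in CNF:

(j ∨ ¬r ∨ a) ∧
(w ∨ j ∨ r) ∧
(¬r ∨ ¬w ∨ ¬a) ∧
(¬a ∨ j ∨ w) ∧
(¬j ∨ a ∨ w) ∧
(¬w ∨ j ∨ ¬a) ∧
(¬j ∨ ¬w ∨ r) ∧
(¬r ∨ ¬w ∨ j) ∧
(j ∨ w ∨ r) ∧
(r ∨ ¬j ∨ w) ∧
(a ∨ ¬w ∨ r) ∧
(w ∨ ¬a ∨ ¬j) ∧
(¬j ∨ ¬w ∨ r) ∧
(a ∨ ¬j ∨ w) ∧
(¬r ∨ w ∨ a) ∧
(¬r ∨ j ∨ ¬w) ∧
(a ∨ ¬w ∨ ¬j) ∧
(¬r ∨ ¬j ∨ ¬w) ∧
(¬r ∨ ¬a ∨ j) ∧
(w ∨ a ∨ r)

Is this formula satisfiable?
No

No, the formula is not satisfiable.

No assignment of truth values to the variables can make all 20 clauses true simultaneously.

The formula is UNSAT (unsatisfiable).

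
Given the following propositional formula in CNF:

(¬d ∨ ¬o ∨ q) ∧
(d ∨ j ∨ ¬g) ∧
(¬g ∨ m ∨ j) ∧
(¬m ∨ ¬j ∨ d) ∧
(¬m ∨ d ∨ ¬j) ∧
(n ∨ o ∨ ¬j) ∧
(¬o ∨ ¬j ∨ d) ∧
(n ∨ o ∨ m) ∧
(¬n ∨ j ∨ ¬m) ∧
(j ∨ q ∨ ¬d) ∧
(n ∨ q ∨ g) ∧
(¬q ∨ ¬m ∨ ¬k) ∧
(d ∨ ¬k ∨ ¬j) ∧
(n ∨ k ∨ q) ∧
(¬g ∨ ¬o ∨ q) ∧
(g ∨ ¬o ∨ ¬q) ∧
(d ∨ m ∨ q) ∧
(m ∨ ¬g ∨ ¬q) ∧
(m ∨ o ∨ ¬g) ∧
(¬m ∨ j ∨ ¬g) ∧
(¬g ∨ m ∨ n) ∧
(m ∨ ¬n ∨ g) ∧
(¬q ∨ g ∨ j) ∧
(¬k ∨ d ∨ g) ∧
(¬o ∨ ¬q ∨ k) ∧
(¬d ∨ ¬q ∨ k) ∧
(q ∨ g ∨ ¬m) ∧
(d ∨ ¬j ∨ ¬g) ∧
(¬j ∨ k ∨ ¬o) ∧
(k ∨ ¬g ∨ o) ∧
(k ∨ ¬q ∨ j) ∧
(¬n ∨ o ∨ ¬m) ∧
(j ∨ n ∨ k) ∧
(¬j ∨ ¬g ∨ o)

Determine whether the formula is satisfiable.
No

No, the formula is not satisfiable.

No assignment of truth values to the variables can make all 34 clauses true simultaneously.

The formula is UNSAT (unsatisfiable).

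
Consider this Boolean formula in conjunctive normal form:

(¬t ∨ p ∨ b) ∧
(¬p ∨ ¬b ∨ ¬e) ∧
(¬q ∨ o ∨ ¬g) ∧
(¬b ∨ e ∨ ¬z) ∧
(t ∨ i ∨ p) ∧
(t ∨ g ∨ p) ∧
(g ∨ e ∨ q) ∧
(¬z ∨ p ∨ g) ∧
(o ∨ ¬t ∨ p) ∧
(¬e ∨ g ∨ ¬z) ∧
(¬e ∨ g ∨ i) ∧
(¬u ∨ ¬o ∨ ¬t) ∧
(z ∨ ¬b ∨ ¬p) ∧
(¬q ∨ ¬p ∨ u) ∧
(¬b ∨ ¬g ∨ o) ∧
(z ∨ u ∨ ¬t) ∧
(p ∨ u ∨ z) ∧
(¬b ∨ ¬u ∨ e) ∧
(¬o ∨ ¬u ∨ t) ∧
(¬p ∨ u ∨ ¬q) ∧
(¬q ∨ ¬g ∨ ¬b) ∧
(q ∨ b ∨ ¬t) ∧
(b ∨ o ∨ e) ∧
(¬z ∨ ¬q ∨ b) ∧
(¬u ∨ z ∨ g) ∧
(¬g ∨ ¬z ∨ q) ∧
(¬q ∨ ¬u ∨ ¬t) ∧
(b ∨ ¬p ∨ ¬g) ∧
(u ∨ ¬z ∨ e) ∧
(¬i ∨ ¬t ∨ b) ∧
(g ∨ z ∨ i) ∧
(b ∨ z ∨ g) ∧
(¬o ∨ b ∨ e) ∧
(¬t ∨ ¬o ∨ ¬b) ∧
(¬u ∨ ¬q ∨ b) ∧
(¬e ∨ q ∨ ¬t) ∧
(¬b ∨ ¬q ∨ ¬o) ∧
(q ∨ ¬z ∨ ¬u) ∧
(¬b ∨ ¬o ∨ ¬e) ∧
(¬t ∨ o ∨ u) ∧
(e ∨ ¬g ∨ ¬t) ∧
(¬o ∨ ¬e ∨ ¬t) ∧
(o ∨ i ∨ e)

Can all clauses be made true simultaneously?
Yes

Yes, the formula is satisfiable.

One satisfying assignment is: e=True, p=False, z=False, i=True, u=True, q=False, t=False, b=False, o=False, g=True

Verification: With this assignment, all 43 clauses evaluate to true.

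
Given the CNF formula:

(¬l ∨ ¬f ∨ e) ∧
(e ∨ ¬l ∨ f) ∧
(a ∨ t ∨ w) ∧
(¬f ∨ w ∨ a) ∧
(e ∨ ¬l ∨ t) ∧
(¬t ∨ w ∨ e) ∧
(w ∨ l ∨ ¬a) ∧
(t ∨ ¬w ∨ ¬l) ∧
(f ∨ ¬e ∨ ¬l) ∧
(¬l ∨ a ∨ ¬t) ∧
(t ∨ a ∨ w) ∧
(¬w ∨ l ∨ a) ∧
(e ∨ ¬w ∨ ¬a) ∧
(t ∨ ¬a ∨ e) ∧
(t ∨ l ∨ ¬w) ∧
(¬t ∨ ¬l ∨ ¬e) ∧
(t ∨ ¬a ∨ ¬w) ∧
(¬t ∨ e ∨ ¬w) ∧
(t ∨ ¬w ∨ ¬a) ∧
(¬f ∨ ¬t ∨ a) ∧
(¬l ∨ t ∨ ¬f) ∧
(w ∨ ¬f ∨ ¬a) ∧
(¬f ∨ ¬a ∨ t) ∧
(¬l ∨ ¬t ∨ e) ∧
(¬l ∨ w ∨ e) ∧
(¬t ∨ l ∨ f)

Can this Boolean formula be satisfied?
Yes

Yes, the formula is satisfiable.

One satisfying assignment is: t=True, l=False, w=True, a=True, e=True, f=True

Verification: With this assignment, all 26 clauses evaluate to true.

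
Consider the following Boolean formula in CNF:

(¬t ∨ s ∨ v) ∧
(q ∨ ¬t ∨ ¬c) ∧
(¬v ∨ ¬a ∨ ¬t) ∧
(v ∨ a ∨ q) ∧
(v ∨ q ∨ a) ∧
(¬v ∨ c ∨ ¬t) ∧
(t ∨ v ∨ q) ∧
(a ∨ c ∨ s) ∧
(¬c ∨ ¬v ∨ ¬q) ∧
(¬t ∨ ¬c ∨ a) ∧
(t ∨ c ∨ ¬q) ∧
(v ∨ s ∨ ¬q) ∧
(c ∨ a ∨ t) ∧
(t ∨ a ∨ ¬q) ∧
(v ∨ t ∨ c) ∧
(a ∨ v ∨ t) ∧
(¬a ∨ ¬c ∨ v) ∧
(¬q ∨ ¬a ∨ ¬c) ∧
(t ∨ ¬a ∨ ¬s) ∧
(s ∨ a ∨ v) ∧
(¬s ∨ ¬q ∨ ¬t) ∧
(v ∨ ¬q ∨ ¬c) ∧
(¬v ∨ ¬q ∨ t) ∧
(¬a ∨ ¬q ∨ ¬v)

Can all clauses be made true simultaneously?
Yes

Yes, the formula is satisfiable.

One satisfying assignment is: v=True, s=False, a=True, t=False, q=False, c=False

Verification: With this assignment, all 24 clauses evaluate to true.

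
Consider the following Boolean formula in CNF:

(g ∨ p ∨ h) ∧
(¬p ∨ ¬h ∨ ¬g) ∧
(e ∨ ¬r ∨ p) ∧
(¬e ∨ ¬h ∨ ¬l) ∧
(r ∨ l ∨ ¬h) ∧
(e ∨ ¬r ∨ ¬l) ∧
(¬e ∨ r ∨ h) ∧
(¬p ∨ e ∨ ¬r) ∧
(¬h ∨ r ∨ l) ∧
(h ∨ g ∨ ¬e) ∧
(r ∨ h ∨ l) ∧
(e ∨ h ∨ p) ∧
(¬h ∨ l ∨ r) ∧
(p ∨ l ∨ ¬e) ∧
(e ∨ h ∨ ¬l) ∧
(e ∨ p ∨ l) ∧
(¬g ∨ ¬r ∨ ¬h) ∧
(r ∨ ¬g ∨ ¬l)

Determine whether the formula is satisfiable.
Yes

Yes, the formula is satisfiable.

One satisfying assignment is: r=False, l=True, e=False, g=False, h=True, p=False

Verification: With this assignment, all 18 clauses evaluate to true.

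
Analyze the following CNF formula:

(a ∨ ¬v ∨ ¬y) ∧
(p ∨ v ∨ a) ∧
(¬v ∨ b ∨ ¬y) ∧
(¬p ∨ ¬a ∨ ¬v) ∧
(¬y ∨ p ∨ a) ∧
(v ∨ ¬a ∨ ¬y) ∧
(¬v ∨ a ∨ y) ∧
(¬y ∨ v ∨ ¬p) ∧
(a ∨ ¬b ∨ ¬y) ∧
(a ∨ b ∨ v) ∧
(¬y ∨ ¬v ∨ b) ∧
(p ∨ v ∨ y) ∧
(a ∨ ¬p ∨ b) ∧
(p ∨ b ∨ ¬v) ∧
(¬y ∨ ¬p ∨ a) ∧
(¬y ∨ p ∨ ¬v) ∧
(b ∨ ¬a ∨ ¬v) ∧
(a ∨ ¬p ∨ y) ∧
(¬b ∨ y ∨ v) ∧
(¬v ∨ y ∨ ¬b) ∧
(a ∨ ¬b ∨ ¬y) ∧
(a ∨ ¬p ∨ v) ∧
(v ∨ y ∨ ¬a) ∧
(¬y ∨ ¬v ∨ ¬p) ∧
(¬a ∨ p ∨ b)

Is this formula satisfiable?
No

No, the formula is not satisfiable.

No assignment of truth values to the variables can make all 25 clauses true simultaneously.

The formula is UNSAT (unsatisfiable).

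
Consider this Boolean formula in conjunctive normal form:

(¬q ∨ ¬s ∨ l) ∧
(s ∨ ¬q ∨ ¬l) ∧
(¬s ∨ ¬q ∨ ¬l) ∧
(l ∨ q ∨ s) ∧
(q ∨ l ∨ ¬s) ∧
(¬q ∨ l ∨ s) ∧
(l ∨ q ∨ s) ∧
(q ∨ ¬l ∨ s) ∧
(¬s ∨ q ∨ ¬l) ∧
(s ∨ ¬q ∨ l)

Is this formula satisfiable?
No

No, the formula is not satisfiable.

No assignment of truth values to the variables can make all 10 clauses true simultaneously.

The formula is UNSAT (unsatisfiable).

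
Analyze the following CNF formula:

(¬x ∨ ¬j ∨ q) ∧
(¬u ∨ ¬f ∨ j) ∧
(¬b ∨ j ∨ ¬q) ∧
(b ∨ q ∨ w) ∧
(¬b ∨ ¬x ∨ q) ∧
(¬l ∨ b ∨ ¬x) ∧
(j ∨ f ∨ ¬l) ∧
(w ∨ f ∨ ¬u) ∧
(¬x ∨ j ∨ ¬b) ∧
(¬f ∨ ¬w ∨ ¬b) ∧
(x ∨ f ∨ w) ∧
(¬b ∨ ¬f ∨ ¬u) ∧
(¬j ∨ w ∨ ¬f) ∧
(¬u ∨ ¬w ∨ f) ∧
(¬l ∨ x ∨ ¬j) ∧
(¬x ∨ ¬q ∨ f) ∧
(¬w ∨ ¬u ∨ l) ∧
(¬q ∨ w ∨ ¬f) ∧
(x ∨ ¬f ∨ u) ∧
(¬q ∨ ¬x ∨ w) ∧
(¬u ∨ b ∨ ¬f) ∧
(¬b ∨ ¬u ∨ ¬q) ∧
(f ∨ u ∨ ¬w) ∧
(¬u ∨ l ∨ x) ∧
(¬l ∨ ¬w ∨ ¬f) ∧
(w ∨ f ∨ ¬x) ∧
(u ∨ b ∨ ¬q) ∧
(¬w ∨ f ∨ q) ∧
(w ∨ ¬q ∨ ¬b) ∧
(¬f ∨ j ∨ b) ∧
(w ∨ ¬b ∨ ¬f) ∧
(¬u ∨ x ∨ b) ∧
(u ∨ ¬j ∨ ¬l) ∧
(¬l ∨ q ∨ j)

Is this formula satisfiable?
No

No, the formula is not satisfiable.

No assignment of truth values to the variables can make all 34 clauses true simultaneously.

The formula is UNSAT (unsatisfiable).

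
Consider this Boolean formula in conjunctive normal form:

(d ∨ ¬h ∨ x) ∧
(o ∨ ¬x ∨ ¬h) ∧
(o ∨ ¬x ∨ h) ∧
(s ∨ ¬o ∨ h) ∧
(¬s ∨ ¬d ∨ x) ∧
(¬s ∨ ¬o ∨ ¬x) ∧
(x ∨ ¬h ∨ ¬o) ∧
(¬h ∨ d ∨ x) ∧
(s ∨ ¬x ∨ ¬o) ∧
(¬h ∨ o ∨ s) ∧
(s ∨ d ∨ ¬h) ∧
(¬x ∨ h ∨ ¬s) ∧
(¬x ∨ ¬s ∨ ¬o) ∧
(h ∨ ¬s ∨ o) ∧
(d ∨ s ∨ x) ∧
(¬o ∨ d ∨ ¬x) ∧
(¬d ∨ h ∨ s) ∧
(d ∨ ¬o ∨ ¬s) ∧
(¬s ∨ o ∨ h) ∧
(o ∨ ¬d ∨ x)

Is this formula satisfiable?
No

No, the formula is not satisfiable.

No assignment of truth values to the variables can make all 20 clauses true simultaneously.

The formula is UNSAT (unsatisfiable).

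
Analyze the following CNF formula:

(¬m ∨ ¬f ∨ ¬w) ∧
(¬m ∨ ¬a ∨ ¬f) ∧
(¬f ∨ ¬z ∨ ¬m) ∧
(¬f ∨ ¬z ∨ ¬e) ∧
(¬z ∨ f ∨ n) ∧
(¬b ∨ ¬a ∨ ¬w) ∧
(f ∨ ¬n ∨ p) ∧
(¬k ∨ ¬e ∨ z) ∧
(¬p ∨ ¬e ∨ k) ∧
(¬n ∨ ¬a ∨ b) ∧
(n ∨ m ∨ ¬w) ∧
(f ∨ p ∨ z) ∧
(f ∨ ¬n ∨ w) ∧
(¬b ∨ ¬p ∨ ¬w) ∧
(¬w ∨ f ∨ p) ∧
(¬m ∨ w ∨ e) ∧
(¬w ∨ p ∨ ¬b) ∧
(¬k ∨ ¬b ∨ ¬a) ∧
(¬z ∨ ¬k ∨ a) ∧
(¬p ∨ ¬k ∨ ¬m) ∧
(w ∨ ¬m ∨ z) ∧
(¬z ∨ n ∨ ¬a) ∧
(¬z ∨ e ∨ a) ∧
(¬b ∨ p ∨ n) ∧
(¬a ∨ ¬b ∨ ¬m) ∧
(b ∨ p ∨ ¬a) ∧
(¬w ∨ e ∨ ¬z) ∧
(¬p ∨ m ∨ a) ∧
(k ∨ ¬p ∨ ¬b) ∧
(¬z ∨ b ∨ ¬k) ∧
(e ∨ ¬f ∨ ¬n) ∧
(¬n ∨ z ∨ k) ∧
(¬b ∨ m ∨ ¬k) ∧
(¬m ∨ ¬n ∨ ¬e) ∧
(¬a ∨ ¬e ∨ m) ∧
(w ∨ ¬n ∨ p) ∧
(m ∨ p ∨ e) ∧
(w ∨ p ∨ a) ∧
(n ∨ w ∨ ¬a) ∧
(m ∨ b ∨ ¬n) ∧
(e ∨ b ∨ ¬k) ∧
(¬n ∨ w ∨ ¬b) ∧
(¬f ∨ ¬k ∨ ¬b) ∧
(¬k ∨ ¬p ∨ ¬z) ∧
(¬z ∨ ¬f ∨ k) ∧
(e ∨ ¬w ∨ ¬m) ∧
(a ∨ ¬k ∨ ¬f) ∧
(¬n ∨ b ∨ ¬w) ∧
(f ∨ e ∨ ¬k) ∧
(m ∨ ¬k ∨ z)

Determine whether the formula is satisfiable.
No

No, the formula is not satisfiable.

No assignment of truth values to the variables can make all 50 clauses true simultaneously.

The formula is UNSAT (unsatisfiable).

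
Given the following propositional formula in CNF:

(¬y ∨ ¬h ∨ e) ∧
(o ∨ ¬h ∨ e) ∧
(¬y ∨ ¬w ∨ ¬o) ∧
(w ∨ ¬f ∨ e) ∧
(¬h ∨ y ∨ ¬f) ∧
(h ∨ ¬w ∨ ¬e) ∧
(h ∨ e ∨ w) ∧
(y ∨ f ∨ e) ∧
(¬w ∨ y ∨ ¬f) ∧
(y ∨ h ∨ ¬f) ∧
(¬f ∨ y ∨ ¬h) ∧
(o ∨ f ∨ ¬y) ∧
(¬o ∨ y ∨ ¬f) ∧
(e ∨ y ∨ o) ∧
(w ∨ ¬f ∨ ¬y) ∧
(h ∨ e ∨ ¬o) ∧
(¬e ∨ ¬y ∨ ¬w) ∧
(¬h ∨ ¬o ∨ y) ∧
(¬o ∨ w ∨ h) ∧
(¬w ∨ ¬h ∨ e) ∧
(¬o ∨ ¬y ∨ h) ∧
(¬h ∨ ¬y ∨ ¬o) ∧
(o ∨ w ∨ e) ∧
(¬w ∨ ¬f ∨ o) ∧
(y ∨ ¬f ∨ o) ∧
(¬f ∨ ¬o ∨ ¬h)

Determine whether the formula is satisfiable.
Yes

Yes, the formula is satisfiable.

One satisfying assignment is: y=False, h=False, f=False, w=False, e=True, o=False

Verification: With this assignment, all 26 clauses evaluate to true.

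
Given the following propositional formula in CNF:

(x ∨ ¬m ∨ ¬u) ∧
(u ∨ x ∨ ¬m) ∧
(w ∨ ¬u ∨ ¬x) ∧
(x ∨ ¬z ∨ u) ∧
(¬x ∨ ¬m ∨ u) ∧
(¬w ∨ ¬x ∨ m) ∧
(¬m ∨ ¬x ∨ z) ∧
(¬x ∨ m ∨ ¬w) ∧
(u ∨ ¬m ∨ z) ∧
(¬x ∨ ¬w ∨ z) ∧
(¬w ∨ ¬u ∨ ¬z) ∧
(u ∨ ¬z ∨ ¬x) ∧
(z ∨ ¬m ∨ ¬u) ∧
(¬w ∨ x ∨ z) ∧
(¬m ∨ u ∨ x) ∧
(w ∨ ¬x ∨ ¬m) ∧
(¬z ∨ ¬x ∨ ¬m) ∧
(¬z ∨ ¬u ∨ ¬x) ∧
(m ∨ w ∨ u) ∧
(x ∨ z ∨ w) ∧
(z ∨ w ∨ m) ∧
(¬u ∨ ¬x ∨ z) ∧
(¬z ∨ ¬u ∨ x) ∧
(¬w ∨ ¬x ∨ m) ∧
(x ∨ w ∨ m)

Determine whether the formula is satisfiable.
No

No, the formula is not satisfiable.

No assignment of truth values to the variables can make all 25 clauses true simultaneously.

The formula is UNSAT (unsatisfiable).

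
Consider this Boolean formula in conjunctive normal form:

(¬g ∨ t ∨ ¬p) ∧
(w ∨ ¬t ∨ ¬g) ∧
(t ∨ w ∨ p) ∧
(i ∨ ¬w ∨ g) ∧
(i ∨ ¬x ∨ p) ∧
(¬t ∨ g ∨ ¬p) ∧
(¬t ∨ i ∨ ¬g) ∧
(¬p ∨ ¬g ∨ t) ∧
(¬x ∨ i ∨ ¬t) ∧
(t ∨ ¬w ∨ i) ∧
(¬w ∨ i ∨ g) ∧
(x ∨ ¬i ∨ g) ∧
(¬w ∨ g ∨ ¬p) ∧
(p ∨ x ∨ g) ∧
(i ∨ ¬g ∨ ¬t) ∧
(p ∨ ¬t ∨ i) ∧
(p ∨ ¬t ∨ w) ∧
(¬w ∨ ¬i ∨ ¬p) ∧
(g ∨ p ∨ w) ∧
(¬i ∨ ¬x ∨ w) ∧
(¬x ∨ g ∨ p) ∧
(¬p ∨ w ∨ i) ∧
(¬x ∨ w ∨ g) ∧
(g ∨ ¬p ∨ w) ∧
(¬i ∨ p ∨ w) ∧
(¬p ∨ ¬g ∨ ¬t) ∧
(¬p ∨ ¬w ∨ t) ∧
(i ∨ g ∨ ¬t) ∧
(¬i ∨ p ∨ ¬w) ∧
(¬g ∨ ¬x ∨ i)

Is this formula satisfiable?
No

No, the formula is not satisfiable.

No assignment of truth values to the variables can make all 30 clauses true simultaneously.

The formula is UNSAT (unsatisfiable).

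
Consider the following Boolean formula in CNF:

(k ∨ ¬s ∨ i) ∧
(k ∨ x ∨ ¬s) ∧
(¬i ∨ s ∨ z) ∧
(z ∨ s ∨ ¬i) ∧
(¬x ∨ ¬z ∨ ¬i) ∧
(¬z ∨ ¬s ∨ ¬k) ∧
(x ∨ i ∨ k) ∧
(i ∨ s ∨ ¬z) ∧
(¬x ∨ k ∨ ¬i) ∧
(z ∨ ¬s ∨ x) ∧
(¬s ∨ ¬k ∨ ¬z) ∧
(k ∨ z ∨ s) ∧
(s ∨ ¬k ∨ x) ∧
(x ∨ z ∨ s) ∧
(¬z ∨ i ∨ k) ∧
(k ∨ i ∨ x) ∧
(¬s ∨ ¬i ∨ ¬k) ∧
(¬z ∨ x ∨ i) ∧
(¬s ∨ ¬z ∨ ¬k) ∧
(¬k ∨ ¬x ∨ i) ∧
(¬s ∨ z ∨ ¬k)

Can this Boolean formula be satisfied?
Yes

Yes, the formula is satisfiable.

One satisfying assignment is: i=True, s=False, k=False, x=False, z=True

Verification: With this assignment, all 21 clauses evaluate to true.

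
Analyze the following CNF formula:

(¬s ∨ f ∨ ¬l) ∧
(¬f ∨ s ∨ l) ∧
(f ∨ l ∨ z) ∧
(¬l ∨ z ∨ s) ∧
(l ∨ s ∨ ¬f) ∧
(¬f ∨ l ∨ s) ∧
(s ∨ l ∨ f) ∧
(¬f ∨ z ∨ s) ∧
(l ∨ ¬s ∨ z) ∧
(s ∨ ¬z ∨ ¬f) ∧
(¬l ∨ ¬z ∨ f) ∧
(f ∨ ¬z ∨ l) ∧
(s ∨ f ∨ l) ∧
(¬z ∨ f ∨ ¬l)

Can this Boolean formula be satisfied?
Yes

Yes, the formula is satisfiable.

One satisfying assignment is: f=True, z=False, l=True, s=True

Verification: With this assignment, all 14 clauses evaluate to true.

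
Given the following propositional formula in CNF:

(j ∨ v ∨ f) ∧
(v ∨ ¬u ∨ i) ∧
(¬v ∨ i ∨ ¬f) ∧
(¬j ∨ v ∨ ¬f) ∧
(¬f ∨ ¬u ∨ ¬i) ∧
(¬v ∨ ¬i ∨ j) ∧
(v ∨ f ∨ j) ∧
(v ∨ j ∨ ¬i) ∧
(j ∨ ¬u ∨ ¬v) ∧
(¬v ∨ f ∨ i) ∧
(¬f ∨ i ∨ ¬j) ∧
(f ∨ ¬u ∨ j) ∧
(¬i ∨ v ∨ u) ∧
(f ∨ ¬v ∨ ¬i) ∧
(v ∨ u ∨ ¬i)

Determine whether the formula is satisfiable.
Yes

Yes, the formula is satisfiable.

One satisfying assignment is: u=False, j=False, f=True, i=False, v=False

Verification: With this assignment, all 15 clauses evaluate to true.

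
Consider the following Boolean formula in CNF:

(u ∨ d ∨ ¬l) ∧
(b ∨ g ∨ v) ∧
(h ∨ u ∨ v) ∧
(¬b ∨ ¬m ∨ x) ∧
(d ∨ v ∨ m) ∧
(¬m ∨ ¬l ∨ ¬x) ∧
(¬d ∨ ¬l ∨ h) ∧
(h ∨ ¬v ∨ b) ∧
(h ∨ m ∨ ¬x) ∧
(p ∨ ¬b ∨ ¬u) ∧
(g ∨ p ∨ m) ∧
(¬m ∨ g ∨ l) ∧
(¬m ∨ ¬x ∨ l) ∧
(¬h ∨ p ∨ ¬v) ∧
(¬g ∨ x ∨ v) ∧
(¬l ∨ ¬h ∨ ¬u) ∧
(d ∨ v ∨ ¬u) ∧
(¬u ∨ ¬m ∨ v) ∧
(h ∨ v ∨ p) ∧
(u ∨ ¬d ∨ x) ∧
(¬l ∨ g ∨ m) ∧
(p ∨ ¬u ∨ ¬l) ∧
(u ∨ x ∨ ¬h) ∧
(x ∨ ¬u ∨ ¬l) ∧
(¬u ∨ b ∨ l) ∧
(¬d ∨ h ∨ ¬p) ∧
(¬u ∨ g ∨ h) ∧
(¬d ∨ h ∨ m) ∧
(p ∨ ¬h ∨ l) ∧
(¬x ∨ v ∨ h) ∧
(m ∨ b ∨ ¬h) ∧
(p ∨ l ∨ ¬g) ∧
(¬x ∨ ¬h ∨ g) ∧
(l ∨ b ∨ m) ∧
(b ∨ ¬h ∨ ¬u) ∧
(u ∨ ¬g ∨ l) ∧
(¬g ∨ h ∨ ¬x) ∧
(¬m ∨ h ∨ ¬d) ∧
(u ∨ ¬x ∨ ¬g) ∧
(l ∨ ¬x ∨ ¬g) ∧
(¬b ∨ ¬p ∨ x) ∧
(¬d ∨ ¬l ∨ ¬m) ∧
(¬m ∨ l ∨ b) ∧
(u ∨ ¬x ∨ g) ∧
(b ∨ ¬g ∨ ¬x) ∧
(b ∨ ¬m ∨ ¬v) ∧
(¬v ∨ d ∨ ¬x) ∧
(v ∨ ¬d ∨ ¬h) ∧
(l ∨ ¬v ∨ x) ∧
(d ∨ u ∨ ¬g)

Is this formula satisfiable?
No

No, the formula is not satisfiable.

No assignment of truth values to the variables can make all 50 clauses true simultaneously.

The formula is UNSAT (unsatisfiable).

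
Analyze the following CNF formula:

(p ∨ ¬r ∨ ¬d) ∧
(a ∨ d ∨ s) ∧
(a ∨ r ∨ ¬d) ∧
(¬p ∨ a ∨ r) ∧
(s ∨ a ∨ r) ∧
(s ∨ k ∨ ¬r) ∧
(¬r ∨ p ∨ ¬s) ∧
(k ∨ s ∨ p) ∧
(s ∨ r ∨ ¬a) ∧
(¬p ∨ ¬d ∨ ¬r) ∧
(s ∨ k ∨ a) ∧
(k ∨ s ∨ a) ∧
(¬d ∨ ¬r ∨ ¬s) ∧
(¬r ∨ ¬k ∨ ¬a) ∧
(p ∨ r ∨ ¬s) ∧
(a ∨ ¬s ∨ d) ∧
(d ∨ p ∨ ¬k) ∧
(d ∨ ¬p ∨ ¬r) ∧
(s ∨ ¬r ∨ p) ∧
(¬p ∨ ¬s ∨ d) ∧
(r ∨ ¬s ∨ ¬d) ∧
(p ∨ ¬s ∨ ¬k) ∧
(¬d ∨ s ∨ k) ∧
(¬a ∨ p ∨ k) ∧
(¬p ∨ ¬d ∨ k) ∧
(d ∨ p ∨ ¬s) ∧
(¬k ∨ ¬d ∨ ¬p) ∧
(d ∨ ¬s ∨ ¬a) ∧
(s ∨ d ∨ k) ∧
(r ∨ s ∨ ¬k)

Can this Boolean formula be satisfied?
No

No, the formula is not satisfiable.

No assignment of truth values to the variables can make all 30 clauses true simultaneously.

The formula is UNSAT (unsatisfiable).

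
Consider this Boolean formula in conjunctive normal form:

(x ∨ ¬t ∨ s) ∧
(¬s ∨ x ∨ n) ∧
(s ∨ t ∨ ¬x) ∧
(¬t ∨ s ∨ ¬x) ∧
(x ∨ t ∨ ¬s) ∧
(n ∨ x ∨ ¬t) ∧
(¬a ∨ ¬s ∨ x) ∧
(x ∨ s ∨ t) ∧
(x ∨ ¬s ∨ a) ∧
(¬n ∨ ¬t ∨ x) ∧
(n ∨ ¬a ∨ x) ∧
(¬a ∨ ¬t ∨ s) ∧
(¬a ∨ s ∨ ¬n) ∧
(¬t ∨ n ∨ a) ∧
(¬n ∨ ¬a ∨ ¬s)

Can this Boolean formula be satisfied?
Yes

Yes, the formula is satisfiable.

One satisfying assignment is: n=False, t=False, s=True, a=False, x=True

Verification: With this assignment, all 15 clauses evaluate to true.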